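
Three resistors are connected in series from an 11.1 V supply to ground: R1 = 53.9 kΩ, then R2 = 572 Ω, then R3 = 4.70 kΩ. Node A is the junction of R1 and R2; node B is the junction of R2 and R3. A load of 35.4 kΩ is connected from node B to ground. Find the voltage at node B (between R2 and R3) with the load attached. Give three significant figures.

V ≈ 0.786 V

At node B, R3 is in parallel with the load: R3‖R_L = 4149 Ω.
Below node A the resistance is R2 + (R3‖R_L) = 4721 Ω, so V_A = 11.1 × 4721/58620 = 0.8940 V.
Then V_B = V_A × (R3‖R_L)/(R2 + R3‖R_L) = 0.8940 × 4149/4721 = 0.786 V.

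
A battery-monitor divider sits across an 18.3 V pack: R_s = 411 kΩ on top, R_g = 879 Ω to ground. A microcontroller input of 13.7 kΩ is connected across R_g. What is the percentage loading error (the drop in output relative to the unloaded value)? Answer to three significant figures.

The divider's output (Thévenin) resistance is R_s‖R_g = 877.1 Ω.
Fractional drop under load = R_th/(R_th + R_L) = 877.1 / (877.1 + 13700) = 0.06017.
So the output falls by 6.02 %.

6.02 %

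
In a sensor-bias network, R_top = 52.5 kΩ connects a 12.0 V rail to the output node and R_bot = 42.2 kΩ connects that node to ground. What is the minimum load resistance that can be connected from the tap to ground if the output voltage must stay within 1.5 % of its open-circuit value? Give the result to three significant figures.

R_L(min) ≈ 1.54 MΩ

Output resistance R_th = R_top‖R_bot = (52.5 × 42.2)/94.70 = 23.39 kΩ.
The fractional drop is R_th/(R_th + R_L); requiring this ≤ 0.0150 gives R_L ≥ R_th(1/0.0150 − 1) = 23.39 × 65.67 = 1.54 MΩ.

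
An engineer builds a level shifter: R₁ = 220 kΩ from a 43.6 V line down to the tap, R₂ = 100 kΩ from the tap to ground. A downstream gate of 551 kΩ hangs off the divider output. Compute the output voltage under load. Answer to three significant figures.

The load sits in parallel with R₂: R₂‖R_L = (100 × 551) / (100 + 551) = 84.64 kΩ.
V_out = 43.6 × 84.64 / (220 + 84.64) = 43.6 × 84.64/304.6 = 12.1 V.

V_out ≈ 12.1 V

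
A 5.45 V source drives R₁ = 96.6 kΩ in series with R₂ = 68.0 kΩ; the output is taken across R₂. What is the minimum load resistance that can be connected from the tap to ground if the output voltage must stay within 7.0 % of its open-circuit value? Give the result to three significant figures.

Output resistance R_th = R₁‖R₂ = (96.6 × 68.0)/164.6 = 39.91 kΩ.
The fractional drop is R_th/(R_th + R_L); requiring this ≤ 0.0700 gives R_L ≥ R_th(1/0.0700 − 1) = 39.91 × 13.29 = 530 kΩ.

R_L(min) ≈ 530 kΩ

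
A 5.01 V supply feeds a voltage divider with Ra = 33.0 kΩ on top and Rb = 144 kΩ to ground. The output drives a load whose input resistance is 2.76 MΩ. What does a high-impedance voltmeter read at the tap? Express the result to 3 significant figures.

V_out ≈ 4.04 V

The load sits in parallel with Rb: Rb‖R_L = (144 × 2760) / (144 + 2760) = 136.9 kΩ.
V_out = 5.01 × 136.9 / (33.0 + 136.9) = 5.01 × 136.9/169.9 = 4.04 V.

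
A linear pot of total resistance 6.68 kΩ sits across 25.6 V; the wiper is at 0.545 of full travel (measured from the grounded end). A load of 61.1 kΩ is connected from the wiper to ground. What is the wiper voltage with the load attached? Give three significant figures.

The wiper splits the pot into (1−α)R = 3.039 kΩ above and αR = 3.641 kΩ below.
Lower section ‖ load = 3.436 kΩ.
V_wiper = 25.6 × 3.436/(3.039 + 3.436) = 13.6 V.

V ≈ 13.6 V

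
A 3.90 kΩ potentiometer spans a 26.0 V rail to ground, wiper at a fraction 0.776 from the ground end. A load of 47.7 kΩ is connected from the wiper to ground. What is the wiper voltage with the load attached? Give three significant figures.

V ≈ 19.9 V

The wiper splits the pot into (1−α)R = 873.6 Ω above and αR = 3026 Ω below.
Lower section ‖ load = 2846 Ω.
V_wiper = 26.0 × 2846/(873.6 + 2846) = 19.9 V.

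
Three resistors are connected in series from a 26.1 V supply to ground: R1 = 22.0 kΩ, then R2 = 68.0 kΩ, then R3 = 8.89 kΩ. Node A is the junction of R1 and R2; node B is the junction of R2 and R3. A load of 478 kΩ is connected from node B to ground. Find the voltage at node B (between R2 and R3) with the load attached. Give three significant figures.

At node B, R3 is in parallel with the load: R3‖R_L = 8.728 kΩ.
Below node A the resistance is R2 + (R3‖R_L) = 76.73 kΩ, so V_A = 26.1 × 76.73/98.73 = 20.28 V.
Then V_B = V_A × (R3‖R_L)/(R2 + R3‖R_L) = 20.28 × 8.728/76.73 = 2.31 V.

V ≈ 2.31 V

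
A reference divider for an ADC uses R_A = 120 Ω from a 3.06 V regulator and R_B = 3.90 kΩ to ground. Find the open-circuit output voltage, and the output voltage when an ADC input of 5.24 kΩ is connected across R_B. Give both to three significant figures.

Unloaded: 2.97 V; loaded: 2.90 V

Open-circuit: V = 3.06 × 3900/(120 + 3900) = 2.97 V.
With the load, R_B becomes R_B‖R_L = 2236 Ω, so V = 3.06 × 2236/2356 = 2.90 V.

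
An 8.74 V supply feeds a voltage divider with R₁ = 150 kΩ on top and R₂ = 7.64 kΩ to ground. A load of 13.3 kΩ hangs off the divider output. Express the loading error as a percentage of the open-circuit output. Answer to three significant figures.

Unloaded V = 8.74 × 7.64/157.6 = 0.4236 V.
Loaded: R₂‖R_L = 4.853 kΩ, giving V = 8.74 × 4.853/154.9 = 0.2739 V.
Drop = (0.4236 − 0.2739) / 0.4236 = 35.3 %.

35.3 %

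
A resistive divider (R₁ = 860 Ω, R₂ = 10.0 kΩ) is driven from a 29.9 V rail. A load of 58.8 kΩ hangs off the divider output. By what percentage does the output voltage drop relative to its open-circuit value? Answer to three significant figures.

1.33 %

The divider's output (Thévenin) resistance is R₁‖R₂ = 791.9 Ω.
Fractional drop under load = R_th/(R_th + R_L) = 791.9 / (791.9 + 58800) = 0.01329.
So the output falls by 1.33 %.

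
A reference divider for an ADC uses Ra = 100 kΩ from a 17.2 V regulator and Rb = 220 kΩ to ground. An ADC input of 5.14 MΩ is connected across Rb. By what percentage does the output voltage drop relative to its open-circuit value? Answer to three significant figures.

1.32 %

The divider's output (Thévenin) resistance is Ra‖Rb = 68.75 kΩ.
Fractional drop under load = R_th/(R_th + R_L) = 68.75 / (68.75 + 5140) = 0.01320.
So the output falls by 1.32 %.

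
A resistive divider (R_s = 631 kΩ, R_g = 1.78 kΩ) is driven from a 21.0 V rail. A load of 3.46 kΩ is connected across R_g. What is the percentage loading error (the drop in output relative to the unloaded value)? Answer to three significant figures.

The divider's output (Thévenin) resistance is R_s‖R_g = 1.775 kΩ.
Fractional drop under load = R_th/(R_th + R_L) = 1.775 / (1.775 + 3.46) = 0.3391.
So the output falls by 33.9 %.

33.9 %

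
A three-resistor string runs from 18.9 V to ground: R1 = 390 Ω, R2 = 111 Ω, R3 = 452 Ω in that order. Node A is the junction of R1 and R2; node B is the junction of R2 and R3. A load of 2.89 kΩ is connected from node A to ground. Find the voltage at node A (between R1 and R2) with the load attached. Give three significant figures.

Below node A the series string R2+R3 = 563.0 Ω sits in parallel with the 2890 Ω load: 471.2 Ω.
V_A = 18.9 × 471.2/(390 + 471.2) = 10.3 V.

V ≈ 10.3 V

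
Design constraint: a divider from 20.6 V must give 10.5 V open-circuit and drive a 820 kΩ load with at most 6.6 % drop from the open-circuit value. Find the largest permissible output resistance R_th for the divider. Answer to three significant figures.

R_th ≤ 57.9 kΩ

Loading drop = R_th/(R_th + R_L) ≤ 0.0660, so R_th ≤ R_L · ε/(1−ε) = 820 kΩ × 0.0660/0.9340 = 57.9 kΩ.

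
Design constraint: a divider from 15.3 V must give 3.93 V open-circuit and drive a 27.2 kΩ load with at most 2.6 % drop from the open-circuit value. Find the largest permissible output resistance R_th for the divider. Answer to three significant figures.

R_th ≤ 726 Ω

Loading drop = R_th/(R_th + R_L) ≤ 0.0260, so R_th ≤ R_L · ε/(1−ε) = 27.2 kΩ × 0.0260/0.9740 = 726 Ω.
(Any R1, R2 with R2/(R1+R2) = 0.257 and R1‖R2 ≤ 726 Ω will meet the spec.)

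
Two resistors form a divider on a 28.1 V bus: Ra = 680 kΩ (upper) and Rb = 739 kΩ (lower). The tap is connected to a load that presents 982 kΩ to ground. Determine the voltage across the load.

The load sits in parallel with Rb: Rb‖R_L = (739 × 982) / (739 + 982) = 421.7 kΩ.
V_out = 28.1 × 421.7 / (680 + 421.7) = 28.1 × 421.7/1102 = 10.8 V.

V_out ≈ 10.8 V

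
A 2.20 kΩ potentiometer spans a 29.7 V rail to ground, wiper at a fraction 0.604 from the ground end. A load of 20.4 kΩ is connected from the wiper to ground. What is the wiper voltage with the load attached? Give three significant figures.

The wiper splits the pot into (1−α)R = 871.2 Ω above and αR = 1329 Ω below.
Lower section ‖ load = 1248 Ω.
V_wiper = 29.7 × 1248/(871.2 + 1248) = 17.5 V.

V ≈ 17.5 V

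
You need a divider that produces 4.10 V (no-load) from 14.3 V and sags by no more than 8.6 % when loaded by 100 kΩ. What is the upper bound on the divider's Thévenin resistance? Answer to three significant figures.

R_th ≤ 9.41 kΩ

Loading drop = R_th/(R_th + R_L) ≤ 0.0860, so R_th ≤ R_L · ε/(1−ε) = 100 kΩ × 0.0860/0.9140 = 9.41 kΩ.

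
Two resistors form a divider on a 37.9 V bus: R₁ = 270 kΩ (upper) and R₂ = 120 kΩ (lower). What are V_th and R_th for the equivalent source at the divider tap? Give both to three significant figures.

V_th is the open-circuit tap voltage: 37.9 × 120/(270 + 120) = 11.7 V.
With the supply zeroed, R₁ and R₂ appear in parallel from the tap: R_th = R₁‖R₂ = (270 × 120)/390.0 = 83.1 kΩ.

V_th = 11.7 V, R_th = 83.1 kΩ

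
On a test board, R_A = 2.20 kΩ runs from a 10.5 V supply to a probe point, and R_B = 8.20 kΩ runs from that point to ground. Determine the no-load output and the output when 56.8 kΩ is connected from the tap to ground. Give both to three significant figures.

Open-circuit: V = 10.5 × 8.20/(2.20 + 8.20) = 8.28 V.
With the load, R_B becomes R_B‖R_L = 7.166 kΩ, so V = 10.5 × 7.166/9.366 = 8.03 V.

Unloaded: 8.28 V; loaded: 8.03 V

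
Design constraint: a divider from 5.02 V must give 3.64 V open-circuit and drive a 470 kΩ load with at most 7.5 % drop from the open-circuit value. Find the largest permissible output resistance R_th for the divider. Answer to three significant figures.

Loading drop = R_th/(R_th + R_L) ≤ 0.0750, so R_th ≤ R_L · ε/(1−ε) = 470 kΩ × 0.0750/0.9250 = 38.1 kΩ.
(Any R1, R2 with R2/(R1+R2) = 0.725 and R1‖R2 ≤ 38.1 kΩ will meet the spec.)

R_th ≤ 38.1 kΩ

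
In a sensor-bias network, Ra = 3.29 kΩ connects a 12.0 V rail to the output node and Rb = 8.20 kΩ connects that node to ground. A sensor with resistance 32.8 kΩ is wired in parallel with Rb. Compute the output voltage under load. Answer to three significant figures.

The load sits in parallel with Rb: Rb‖R_L = (8.20 × 32.8) / (8.20 + 32.8) = 6.560 kΩ.
V_out = 12.0 × 6.560 / (3.29 + 6.560) = 12.0 × 6.560/9.850 = 7.99 V.

V_out ≈ 7.99 V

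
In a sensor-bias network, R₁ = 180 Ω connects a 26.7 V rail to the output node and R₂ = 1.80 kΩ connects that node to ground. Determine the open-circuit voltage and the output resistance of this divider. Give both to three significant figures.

V_th = 24.3 V, R_th = 164 Ω

V_th is the open-circuit tap voltage: 26.7 × 1800/(180 + 1800) = 24.3 V.
With the supply zeroed, R₁ and R₂ appear in parallel from the tap: R_th = R₁‖R₂ = (180 × 1800)/1980 = 164 Ω.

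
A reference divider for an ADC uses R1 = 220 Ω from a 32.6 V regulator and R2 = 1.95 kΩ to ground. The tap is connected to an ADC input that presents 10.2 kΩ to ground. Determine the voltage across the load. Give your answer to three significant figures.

V_out ≈ 28.7 V

The load sits in parallel with R2: R2‖R_L = (1950 × 10200) / (1950 + 10200) = 1637 Ω.
V_out = 32.6 × 1637 / (220 + 1637) = 32.6 × 1637/1857 = 28.7 V.
(Unloaded it would have been 29.3 V.)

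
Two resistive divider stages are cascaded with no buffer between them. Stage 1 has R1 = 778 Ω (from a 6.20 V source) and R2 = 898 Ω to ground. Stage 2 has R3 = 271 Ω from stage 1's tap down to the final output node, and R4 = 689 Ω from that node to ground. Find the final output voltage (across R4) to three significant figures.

V_out ≈ 1.66 V

Stage 2 presents R3+R4 = 960.0 Ω as a load on stage 1's tap.
Stage 1's lower leg becomes R2‖(R3+R4) = 464.0 Ω, so V_mid = 6.20 × 464.0/1242 = 2.316 V.
Stage 2 is itself unloaded: V_out = V_mid × R4/(R3+R4) = 2.316 × 689/960.0 = 1.66 V.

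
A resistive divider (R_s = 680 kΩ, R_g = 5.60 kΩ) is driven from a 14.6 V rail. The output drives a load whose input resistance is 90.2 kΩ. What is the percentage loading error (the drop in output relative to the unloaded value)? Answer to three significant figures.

The divider's output (Thévenin) resistance is R_s‖R_g = 5.554 kΩ.
Fractional drop under load = R_th/(R_th + R_L) = 5.554 / (5.554 + 90.2) = 0.05801.
So the output falls by 5.80 %.

5.80 %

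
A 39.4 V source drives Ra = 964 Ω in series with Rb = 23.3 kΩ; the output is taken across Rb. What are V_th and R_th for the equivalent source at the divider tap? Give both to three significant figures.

V_th = 37.8 V, R_th = 926 Ω

V_th is the open-circuit tap voltage: 39.4 × 23300/(964 + 23300) = 37.8 V.
With the supply zeroed, Ra and Rb appear in parallel from the tap: R_th = Ra‖Rb = (964 × 23300)/24260 = 926 Ω.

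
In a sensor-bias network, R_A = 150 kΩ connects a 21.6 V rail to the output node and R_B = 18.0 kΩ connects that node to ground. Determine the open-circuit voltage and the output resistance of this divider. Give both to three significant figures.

V_th = 2.31 V, R_th = 16.1 kΩ

V_th is the open-circuit tap voltage: 21.6 × 18.0/(150 + 18.0) = 2.31 V.
With the supply zeroed, R_A and R_B appear in parallel from the tap: R_th = R_A‖R_B = (150 × 18.0)/168.0 = 16.1 kΩ.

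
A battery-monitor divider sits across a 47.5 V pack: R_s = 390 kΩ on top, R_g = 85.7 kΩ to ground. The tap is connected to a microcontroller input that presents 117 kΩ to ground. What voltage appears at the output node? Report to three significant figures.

V_out ≈ 5.35 V

The load sits in parallel with R_g: R_g‖R_L = (85.7 × 117) / (85.7 + 117) = 49.47 kΩ.
V_out = 47.5 × 49.47 / (390 + 49.47) = 47.5 × 49.47/439.5 = 5.35 V.
(Unloaded it would have been 8.56 V.)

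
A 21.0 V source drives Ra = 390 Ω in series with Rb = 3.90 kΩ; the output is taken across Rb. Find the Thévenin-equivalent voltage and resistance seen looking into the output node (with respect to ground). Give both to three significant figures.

V_th is the open-circuit tap voltage: 21.0 × 3900/(390 + 3900) = 19.1 V.
With the supply zeroed, Ra and Rb appear in parallel from the tap: R_th = Ra‖Rb = (390 × 3900)/4290 = 355 Ω.

V_th = 19.1 V, R_th = 355 Ω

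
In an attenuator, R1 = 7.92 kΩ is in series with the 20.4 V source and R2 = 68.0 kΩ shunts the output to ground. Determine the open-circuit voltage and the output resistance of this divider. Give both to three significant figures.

V_th is the open-circuit tap voltage: 20.4 × 68.0/(7.92 + 68.0) = 18.3 V.
With the supply zeroed, R1 and R2 appear in parallel from the tap: R_th = R1‖R2 = (7.92 × 68.0)/75.92 = 7.09 kΩ.

V_th = 18.3 V, R_th = 7.09 kΩ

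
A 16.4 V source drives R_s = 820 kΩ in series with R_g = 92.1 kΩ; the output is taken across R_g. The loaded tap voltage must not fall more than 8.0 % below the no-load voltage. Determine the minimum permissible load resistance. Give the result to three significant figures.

R_L(min) ≈ 952 kΩ

Output resistance R_th = R_s‖R_g = (820 × 92.1)/912.1 = 82.80 kΩ.
The fractional drop is R_th/(R_th + R_L); requiring this ≤ 0.0800 gives R_L ≥ R_th(1/0.0800 − 1) = 82.80 × 11.50 = 952 kΩ.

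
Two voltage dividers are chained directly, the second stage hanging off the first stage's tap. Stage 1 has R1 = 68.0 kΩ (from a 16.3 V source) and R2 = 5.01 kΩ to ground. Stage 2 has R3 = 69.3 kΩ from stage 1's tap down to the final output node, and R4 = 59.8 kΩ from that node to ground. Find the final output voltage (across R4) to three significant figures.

V_out ≈ 0.500 V

Stage 2 presents R3+R4 = 129.1 kΩ as a load on stage 1's tap.
Stage 1's lower leg becomes R2‖(R3+R4) = 4.823 kΩ, so V_mid = 16.3 × 4.823/72.82 = 1.080 V.
Stage 2 is itself unloaded: V_out = V_mid × R4/(R3+R4) = 1.080 × 59.8/129.1 = 0.500 V.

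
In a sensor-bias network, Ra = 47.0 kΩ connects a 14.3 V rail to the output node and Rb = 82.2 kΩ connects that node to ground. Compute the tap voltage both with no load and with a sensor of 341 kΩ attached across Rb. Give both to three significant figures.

Unloaded: 9.10 V; loaded: 8.36 V

Open-circuit: V = 14.3 × 82.2/(47.0 + 82.2) = 9.10 V.
With the load, Rb becomes Rb‖R_L = 66.23 kΩ, so V = 14.3 × 66.23/113.2 = 8.36 V.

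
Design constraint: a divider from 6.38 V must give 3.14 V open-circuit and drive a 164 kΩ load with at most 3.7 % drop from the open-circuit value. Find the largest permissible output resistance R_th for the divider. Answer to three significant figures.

Loading drop = R_th/(R_th + R_L) ≤ 0.0370, so R_th ≤ R_L · ε/(1−ε) = 164 kΩ × 0.0370/0.9630 = 6.30 kΩ.
(Any R1, R2 with R2/(R1+R2) = 0.492 and R1‖R2 ≤ 6.30 kΩ will meet the spec.)

R_th ≤ 6.30 kΩ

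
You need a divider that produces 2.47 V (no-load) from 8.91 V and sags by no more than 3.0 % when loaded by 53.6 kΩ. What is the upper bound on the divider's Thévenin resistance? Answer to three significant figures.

R_th ≤ 1.66 kΩ

Loading drop = R_th/(R_th + R_L) ≤ 0.0300, so R_th ≤ R_L · ε/(1−ε) = 53.6 kΩ × 0.0300/0.9700 = 1.66 kΩ.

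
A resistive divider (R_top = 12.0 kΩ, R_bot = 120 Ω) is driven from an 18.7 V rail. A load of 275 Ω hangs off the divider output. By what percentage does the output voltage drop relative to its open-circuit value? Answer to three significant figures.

30.2 %

Unloaded V = 18.7 × 120/12120 = 0.1851 V.
Loaded: R_bot‖R_L = 83.54 Ω, giving V = 18.7 × 83.54/12080 = 0.1293 V.
Drop = (0.1851 − 0.1293) / 0.1851 = 30.2 %.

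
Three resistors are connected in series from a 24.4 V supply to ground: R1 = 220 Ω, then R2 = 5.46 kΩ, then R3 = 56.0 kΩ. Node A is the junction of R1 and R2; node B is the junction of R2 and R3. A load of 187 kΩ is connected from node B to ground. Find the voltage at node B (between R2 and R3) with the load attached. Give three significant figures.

At node B, R3 is in parallel with the load: R3‖R_L = 43090 Ω.
Below node A the resistance is R2 + (R3‖R_L) = 48550 Ω, so V_A = 24.4 × 48550/48770 = 24.29 V.
Then V_B = V_A × (R3‖R_L)/(R2 + R3‖R_L) = 24.29 × 43090/48550 = 21.6 V.

V ≈ 21.6 V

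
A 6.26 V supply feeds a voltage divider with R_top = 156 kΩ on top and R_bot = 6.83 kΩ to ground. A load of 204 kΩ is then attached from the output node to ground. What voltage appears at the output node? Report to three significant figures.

The load sits in parallel with R_bot: R_bot‖R_L = (6.83 × 204) / (6.83 + 204) = 6.609 kΩ.
V_out = 6.26 × 6.609 / (156 + 6.609) = 6.26 × 6.609/162.6 = 0.254 V.
(Unloaded it would have been 0.263 V.)

V_out ≈ 0.254 V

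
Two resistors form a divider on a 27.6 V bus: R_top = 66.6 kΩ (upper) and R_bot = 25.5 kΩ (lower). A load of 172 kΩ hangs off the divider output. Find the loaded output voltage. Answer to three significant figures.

V_out ≈ 6.90 V

The load sits in parallel with R_bot: R_bot‖R_L = (25.5 × 172) / (25.5 + 172) = 22.21 kΩ.
V_out = 27.6 × 22.21 / (66.6 + 22.21) = 27.6 × 22.21/88.81 = 6.90 V.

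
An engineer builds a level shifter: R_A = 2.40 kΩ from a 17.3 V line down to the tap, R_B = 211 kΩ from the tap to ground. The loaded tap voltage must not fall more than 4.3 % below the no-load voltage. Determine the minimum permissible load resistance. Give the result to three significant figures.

Output resistance R_th = R_A‖R_B = (2.40 × 211)/213.4 = 2.373 kΩ.
The fractional drop is R_th/(R_th + R_L); requiring this ≤ 0.0430 gives R_L ≥ R_th(1/0.0430 − 1) = 2.373 × 22.26 = 52.8 kΩ.

R_L(min) ≈ 52.8 kΩ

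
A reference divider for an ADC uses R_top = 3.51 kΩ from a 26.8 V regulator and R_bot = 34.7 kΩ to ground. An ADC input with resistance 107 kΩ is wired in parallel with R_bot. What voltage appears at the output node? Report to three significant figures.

The load sits in parallel with R_bot: R_bot‖R_L = (34.7 × 107) / (34.7 + 107) = 26.20 kΩ.
V_out = 26.8 × 26.20 / (3.51 + 26.20) = 26.8 × 26.20/29.71 = 23.6 V.

V_out ≈ 23.6 V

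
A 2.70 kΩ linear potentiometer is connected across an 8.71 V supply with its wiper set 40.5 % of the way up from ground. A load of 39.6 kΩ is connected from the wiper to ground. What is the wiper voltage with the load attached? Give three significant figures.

V ≈ 3.47 V

The wiper splits the pot into (1−α)R = 1.607 kΩ above and αR = 1.093 kΩ below.
Lower section ‖ load = 1.064 kΩ.
V_wiper = 8.71 × 1.064/(1.607 + 1.064) = 3.47 V.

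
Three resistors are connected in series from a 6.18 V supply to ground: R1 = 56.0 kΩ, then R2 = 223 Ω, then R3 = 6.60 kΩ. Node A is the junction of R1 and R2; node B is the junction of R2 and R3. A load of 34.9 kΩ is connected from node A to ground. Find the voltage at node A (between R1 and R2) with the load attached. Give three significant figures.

V ≈ 0.572 V

Below node A the series string R2+R3 = 6823 Ω sits in parallel with the 34900 Ω load: 5707 Ω.
V_A = 6.18 × 5707/(56000 + 5707) = 0.572 V.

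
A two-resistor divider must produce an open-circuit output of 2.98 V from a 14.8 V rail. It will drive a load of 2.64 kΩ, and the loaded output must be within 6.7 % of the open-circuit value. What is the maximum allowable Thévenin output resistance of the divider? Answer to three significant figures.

R_th ≤ 190 Ω

Loading drop = R_th/(R_th + R_L) ≤ 0.0670, so R_th ≤ R_L · ε/(1−ε) = 2.64 kΩ × 0.0670/0.9330 = 190 Ω.
(Any R1, R2 with R2/(R1+R2) = 0.201 and R1‖R2 ≤ 190 Ω will meet the spec.)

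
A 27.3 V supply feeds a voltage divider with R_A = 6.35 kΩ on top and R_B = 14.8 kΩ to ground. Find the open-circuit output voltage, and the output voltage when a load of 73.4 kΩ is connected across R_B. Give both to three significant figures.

Open-circuit: V = 27.3 × 14.8/(6.35 + 14.8) = 19.1 V.
With the load, R_B becomes R_B‖R_L = 12.32 kΩ, so V = 27.3 × 12.32/18.67 = 18.0 V.

Unloaded: 19.1 V; loaded: 18.0 V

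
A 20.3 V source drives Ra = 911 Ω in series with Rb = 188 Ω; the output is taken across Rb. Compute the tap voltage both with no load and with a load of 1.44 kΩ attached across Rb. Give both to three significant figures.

Unloaded: 3.47 V; loaded: 3.13 V

Open-circuit: V = 20.3 × 188/(911 + 188) = 3.47 V.
With the load, Rb becomes Rb‖R_L = 166.3 Ω, so V = 20.3 × 166.3/1077 = 3.13 V.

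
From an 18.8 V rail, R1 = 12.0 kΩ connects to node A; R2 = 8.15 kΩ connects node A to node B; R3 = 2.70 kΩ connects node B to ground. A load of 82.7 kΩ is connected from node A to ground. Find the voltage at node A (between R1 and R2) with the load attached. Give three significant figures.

Below node A the series string R2+R3 = 10.85 kΩ sits in parallel with the 82.7 kΩ load: 9.592 kΩ.
V_A = 18.8 × 9.592/(12.0 + 9.592) = 8.35 V.

V ≈ 8.35 V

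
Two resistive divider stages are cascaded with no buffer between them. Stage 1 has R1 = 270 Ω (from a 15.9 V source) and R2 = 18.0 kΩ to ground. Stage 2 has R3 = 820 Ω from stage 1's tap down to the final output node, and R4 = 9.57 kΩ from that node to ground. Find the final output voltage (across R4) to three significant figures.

Stage 2 presents R3+R4 = 10390 Ω as a load on stage 1's tap.
Stage 1's lower leg becomes R2‖(R3+R4) = 6588 Ω, so V_mid = 15.9 × 6588/6858 = 15.27 V.
Stage 2 is itself unloaded: V_out = V_mid × R4/(R3+R4) = 15.27 × 9570/10390 = 14.1 V.

V_out ≈ 14.1 V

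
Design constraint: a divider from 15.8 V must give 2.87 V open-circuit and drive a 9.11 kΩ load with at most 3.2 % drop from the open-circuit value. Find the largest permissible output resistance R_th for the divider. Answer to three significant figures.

Loading drop = R_th/(R_th + R_L) ≤ 0.0320, so R_th ≤ R_L · ε/(1−ε) = 9.11 kΩ × 0.0320/0.9680 = 301 Ω.

R_th ≤ 301 Ω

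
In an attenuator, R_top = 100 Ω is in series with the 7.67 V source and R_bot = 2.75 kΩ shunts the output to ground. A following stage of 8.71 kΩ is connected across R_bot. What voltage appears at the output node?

The load sits in parallel with R_bot: R_bot‖R_L = (2750 × 8710) / (2750 + 8710) = 2090 Ω.
V_out = 7.67 × 2090 / (100 + 2090) = 7.67 × 2090/2190 = 7.32 V.
(Unloaded it would have been 7.40 V.)

V_out ≈ 7.32 V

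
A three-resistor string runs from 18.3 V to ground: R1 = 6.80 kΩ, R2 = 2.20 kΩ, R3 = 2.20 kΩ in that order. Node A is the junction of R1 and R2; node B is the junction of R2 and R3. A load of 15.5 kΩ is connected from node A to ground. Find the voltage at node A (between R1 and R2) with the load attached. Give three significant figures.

Below node A the series string R2+R3 = 4.400 kΩ sits in parallel with the 15.5 kΩ load: 3.427 kΩ.
V_A = 18.3 × 3.427/(6.80 + 3.427) = 6.13 V.

V ≈ 6.13 V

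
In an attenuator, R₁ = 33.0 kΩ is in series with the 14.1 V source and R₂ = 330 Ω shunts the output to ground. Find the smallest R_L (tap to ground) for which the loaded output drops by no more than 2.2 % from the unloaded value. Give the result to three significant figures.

R_L(min) ≈ 14.5 kΩ

Output resistance R_th = R₁‖R₂ = (33000 × 330)/33330 = 326.7 Ω.
The fractional drop is R_th/(R_th + R_L); requiring this ≤ 0.0220 gives R_L ≥ R_th(1/0.0220 − 1) = 326.7 × 44.45 = 14.5 kΩ.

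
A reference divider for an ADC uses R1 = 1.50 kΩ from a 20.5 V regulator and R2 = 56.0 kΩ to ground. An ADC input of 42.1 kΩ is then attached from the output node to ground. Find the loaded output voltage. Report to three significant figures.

The load sits in parallel with R2: R2‖R_L = (56.0 × 42.1) / (56.0 + 42.1) = 24.03 kΩ.
V_out = 20.5 × 24.03 / (1.50 + 24.03) = 20.5 × 24.03/25.53 = 19.3 V.

V_out ≈ 19.3 V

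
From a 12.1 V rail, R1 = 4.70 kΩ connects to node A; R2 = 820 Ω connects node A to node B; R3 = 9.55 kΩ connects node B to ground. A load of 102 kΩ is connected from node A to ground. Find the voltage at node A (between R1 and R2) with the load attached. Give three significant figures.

V ≈ 8.07 V

Below node A the series string R2+R3 = 10370 Ω sits in parallel with the 102000 Ω load: 9413 Ω.
V_A = 12.1 × 9413/(4700 + 9413) = 8.07 V.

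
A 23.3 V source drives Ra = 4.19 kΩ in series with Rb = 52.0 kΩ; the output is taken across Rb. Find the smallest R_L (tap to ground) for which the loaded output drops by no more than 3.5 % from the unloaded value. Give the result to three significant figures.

R_L(min) ≈ 107 kΩ

Output resistance R_th = Ra‖Rb = (4.19 × 52.0)/56.19 = 3.878 kΩ.
The fractional drop is R_th/(R_th + R_L); requiring this ≤ 0.0350 gives R_L ≥ R_th(1/0.0350 − 1) = 3.878 × 27.57 = 107 kΩ.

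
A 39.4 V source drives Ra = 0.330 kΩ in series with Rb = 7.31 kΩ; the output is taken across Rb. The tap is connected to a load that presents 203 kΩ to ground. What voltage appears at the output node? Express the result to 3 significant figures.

The load sits in parallel with Rb: Rb‖R_L = (7310 × 203000) / (7310 + 203000) = 7056 Ω.
V_out = 39.4 × 7056 / (330 + 7056) = 39.4 × 7056/7386 = 37.6 V.
(Unloaded it would have been 37.7 V.)

V_out ≈ 37.6 V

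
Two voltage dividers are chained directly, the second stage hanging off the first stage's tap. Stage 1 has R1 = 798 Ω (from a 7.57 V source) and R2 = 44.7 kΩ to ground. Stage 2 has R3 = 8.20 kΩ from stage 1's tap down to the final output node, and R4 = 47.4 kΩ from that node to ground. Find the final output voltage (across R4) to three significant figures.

Stage 2 presents R3+R4 = 55600 Ω as a load on stage 1's tap.
Stage 1's lower leg becomes R2‖(R3+R4) = 24780 Ω, so V_mid = 7.57 × 24780/25580 = 7.334 V.
Stage 2 is itself unloaded: V_out = V_mid × R4/(R3+R4) = 7.334 × 47400/55600 = 6.25 V.

V_out ≈ 6.25 V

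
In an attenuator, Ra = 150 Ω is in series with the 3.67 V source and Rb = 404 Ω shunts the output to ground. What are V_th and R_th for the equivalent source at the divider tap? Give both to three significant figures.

V_th = 2.68 V, R_th = 109 Ω

V_th is the open-circuit tap voltage: 3.67 × 404/(150 + 404) = 2.68 V.
With the supply zeroed, Ra and Rb appear in parallel from the tap: R_th = Ra‖Rb = (150 × 404)/554.0 = 109 Ω.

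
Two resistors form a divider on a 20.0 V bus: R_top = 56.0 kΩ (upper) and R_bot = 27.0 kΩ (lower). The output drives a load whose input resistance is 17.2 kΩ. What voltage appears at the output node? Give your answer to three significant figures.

V_out ≈ 3.16 V

The load sits in parallel with R_bot: R_bot‖R_L = (27.0 × 17.2) / (27.0 + 17.2) = 10.51 kΩ.
V_out = 20.0 × 10.51 / (56.0 + 10.51) = 20.0 × 10.51/66.51 = 3.16 V.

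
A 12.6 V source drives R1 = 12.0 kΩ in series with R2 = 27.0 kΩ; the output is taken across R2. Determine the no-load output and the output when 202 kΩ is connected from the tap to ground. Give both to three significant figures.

Open-circuit: V = 12.6 × 27.0/(12.0 + 27.0) = 8.72 V.
With the load, R2 becomes R2‖R_L = 23.82 kΩ, so V = 12.6 × 23.82/35.82 = 8.38 V.

Unloaded: 8.72 V; loaded: 8.38 V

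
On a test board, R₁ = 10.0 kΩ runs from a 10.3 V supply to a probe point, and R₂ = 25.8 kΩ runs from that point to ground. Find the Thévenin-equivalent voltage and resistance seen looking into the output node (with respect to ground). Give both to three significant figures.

V_th = 7.42 V, R_th = 7.21 kΩ

V_th is the open-circuit tap voltage: 10.3 × 25.8/(10.0 + 25.8) = 7.42 V.
With the supply zeroed, R₁ and R₂ appear in parallel from the tap: R_th = R₁‖R₂ = (10.0 × 25.8)/35.80 = 7.21 kΩ.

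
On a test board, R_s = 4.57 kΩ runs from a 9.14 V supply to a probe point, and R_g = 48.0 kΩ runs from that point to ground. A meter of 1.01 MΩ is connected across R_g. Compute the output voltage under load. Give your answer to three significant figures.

V_out ≈ 8.31 V

The load sits in parallel with R_g: R_g‖R_L = (48.0 × 1010) / (48.0 + 1010) = 45.82 kΩ.
V_out = 9.14 × 45.82 / (4.57 + 45.82) = 9.14 × 45.82/50.39 = 8.31 V.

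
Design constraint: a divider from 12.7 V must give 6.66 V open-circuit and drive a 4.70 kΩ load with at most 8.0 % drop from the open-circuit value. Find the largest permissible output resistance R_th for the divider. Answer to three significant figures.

R_th ≤ 409 Ω

Loading drop = R_th/(R_th + R_L) ≤ 0.0800, so R_th ≤ R_L · ε/(1−ε) = 4.70 kΩ × 0.0800/0.9200 = 409 Ω.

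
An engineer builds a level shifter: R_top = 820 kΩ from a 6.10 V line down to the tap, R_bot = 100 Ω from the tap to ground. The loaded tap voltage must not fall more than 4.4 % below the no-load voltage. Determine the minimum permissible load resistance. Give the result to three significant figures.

Output resistance R_th = R_top‖R_bot = (820000 × 100)/820100 = 99.99 Ω.
The fractional drop is R_th/(R_th + R_L); requiring this ≤ 0.0440 gives R_L ≥ R_th(1/0.0440 − 1) = 99.99 × 21.73 = 2.17 kΩ.

R_L(min) ≈ 2.17 kΩ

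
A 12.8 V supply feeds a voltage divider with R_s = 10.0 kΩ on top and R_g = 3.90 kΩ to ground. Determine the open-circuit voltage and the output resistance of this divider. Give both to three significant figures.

V_th is the open-circuit tap voltage: 12.8 × 3.90/(10.0 + 3.90) = 3.59 V.
With the supply zeroed, R_s and R_g appear in parallel from the tap: R_th = R_s‖R_g = (10.0 × 3.90)/13.90 = 2.81 kΩ.

V_th = 3.59 V, R_th = 2.81 kΩ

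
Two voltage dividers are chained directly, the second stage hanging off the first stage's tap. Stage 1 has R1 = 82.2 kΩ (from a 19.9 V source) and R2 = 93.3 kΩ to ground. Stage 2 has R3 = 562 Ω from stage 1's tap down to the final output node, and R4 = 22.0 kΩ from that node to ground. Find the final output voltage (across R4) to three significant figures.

Stage 2 presents R3+R4 = 22560 Ω as a load on stage 1's tap.
Stage 1's lower leg becomes R2‖(R3+R4) = 18170 Ω, so V_mid = 19.9 × 18170/100400 = 3.602 V.
Stage 2 is itself unloaded: V_out = V_mid × R4/(R3+R4) = 3.602 × 22000/22560 = 3.51 V.

V_out ≈ 3.51 V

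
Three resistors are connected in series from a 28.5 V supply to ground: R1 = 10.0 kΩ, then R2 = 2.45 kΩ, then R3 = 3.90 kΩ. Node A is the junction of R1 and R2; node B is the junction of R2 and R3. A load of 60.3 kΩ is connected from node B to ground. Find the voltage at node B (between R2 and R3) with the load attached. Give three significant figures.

V ≈ 6.48 V

At node B, R3 is in parallel with the load: R3‖R_L = 3.663 kΩ.
Below node A the resistance is R2 + (R3‖R_L) = 6.113 kΩ, so V_A = 28.5 × 6.113/16.11 = 10.81 V.
Then V_B = V_A × (R3‖R_L)/(R2 + R3‖R_L) = 10.81 × 3.663/6.113 = 6.48 V.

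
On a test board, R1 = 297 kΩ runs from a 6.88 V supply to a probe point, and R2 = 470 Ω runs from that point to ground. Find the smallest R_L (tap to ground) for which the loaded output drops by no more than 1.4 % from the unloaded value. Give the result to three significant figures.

Output resistance R_th = R1‖R2 = (297000 × 470)/297500 = 469.3 Ω.
The fractional drop is R_th/(R_th + R_L); requiring this ≤ 0.0140 gives R_L ≥ R_th(1/0.0140 − 1) = 469.3 × 70.43 = 33.0 kΩ.

R_L(min) ≈ 33.0 kΩ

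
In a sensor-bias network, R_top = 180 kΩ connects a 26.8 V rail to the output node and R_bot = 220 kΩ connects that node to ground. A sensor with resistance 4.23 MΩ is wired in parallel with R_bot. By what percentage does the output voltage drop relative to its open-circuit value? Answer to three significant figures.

2.29 %

The divider's output (Thévenin) resistance is R_top‖R_bot = 99.00 kΩ.
Fractional drop under load = R_th/(R_th + R_L) = 99.00 / (99.00 + 4230) = 0.02287.
So the output falls by 2.29 %.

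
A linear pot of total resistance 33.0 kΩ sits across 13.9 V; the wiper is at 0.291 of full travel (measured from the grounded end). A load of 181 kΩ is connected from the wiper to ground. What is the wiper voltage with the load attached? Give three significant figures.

V ≈ 3.90 V

The wiper splits the pot into (1−α)R = 23.40 kΩ above and αR = 9.603 kΩ below.
Lower section ‖ load = 9.119 kΩ.
V_wiper = 13.9 × 9.119/(23.40 + 9.119) = 3.90 V.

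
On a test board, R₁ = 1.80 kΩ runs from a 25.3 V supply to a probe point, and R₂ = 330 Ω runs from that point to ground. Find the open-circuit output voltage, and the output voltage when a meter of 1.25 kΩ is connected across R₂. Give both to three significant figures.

Unloaded: 3.92 V; loaded: 3.20 V

Open-circuit: V = 25.3 × 330/(1800 + 330) = 3.92 V.
With the load, R₂ becomes R₂‖R_L = 261.1 Ω, so V = 25.3 × 261.1/2061 = 3.20 V.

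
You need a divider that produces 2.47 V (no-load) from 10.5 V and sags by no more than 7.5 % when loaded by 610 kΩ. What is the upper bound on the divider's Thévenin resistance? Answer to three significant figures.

Loading drop = R_th/(R_th + R_L) ≤ 0.0750, so R_th ≤ R_L · ε/(1−ε) = 610 kΩ × 0.0750/0.9250 = 49.5 kΩ.

R_th ≤ 49.5 kΩ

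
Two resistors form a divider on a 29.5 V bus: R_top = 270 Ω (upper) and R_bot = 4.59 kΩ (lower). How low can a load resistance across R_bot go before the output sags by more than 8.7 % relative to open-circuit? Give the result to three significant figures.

R_L(min) ≈ 2.68 kΩ

Output resistance R_th = R_top‖R_bot = (270 × 4590)/4860 = 255.0 Ω.
The fractional drop is R_th/(R_th + R_L); requiring this ≤ 0.0870 gives R_L ≥ R_th(1/0.0870 − 1) = 255.0 × 10.49 = 2.68 kΩ.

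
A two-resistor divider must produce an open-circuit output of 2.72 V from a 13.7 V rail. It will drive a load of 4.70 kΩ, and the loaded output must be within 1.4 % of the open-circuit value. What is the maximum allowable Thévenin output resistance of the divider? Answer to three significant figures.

R_th ≤ 66.7 Ω

Loading drop = R_th/(R_th + R_L) ≤ 0.0140, so R_th ≤ R_L · ε/(1−ε) = 4.70 kΩ × 0.0140/0.9860 = 66.7 Ω.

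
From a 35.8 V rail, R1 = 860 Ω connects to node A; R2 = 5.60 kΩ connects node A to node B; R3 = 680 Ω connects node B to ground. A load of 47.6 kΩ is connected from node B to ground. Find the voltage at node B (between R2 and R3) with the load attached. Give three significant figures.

V ≈ 3.37 V

At node B, R3 is in parallel with the load: R3‖R_L = 670.4 Ω.
Below node A the resistance is R2 + (R3‖R_L) = 6270 Ω, so V_A = 35.8 × 6270/7130 = 31.48 V.
Then V_B = V_A × (R3‖R_L)/(R2 + R3‖R_L) = 31.48 × 670.4/6270 = 3.37 V.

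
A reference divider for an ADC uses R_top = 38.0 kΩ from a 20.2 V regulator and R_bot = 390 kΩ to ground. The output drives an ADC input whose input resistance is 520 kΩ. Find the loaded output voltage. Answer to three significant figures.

V_out ≈ 17.3 V

The load sits in parallel with R_bot: R_bot‖R_L = (390 × 520) / (390 + 520) = 222.9 kΩ.
V_out = 20.2 × 222.9 / (38.0 + 222.9) = 20.2 × 222.9/260.9 = 17.3 V.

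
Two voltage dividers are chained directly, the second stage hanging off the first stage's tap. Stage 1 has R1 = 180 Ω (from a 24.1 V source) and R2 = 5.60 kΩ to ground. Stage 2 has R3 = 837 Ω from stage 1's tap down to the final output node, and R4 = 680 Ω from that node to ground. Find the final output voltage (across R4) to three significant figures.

Stage 2 presents R3+R4 = 1517 Ω as a load on stage 1's tap.
Stage 1's lower leg becomes R2‖(R3+R4) = 1194 Ω, so V_mid = 24.1 × 1194/1374 = 20.94 V.
Stage 2 is itself unloaded: V_out = V_mid × R4/(R3+R4) = 20.94 × 680/1517 = 9.39 V.

V_out ≈ 9.39 V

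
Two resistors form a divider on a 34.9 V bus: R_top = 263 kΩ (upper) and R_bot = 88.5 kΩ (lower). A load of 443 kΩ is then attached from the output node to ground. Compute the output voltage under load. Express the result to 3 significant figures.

The load sits in parallel with R_bot: R_bot‖R_L = (88.5 × 443) / (88.5 + 443) = 73.76 kΩ.
V_out = 34.9 × 73.76 / (263 + 73.76) = 34.9 × 73.76/336.8 = 7.64 V.

V_out ≈ 7.64 V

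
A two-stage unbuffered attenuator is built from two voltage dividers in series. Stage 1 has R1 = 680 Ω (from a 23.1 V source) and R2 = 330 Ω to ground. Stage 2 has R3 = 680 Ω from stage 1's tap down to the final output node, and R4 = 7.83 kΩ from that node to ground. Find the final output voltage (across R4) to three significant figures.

Stage 2 presents R3+R4 = 8510 Ω as a load on stage 1's tap.
Stage 1's lower leg becomes R2‖(R3+R4) = 317.7 Ω, so V_mid = 23.1 × 317.7/997.7 = 7.355 V.
Stage 2 is itself unloaded: V_out = V_mid × R4/(R3+R4) = 7.355 × 7830/8510 = 6.77 V.

V_out ≈ 6.77 V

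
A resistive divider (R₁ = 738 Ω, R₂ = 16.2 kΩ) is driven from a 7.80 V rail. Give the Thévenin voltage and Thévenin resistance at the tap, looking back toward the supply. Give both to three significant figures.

V_th = 7.46 V, R_th = 706 Ω

V_th is the open-circuit tap voltage: 7.80 × 16200/(738 + 16200) = 7.46 V.
With the supply zeroed, R₁ and R₂ appear in parallel from the tap: R_th = R₁‖R₂ = (738 × 16200)/16940 = 706 Ω.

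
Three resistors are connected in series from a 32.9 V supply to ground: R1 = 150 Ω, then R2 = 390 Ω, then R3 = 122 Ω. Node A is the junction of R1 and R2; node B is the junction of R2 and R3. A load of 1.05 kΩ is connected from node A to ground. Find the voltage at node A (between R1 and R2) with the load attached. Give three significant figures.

V ≈ 22.9 V

Below node A the series string R2+R3 = 512.0 Ω sits in parallel with the 1050 Ω load: 344.2 Ω.
V_A = 32.9 × 344.2/(150 + 344.2) = 22.9 V.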